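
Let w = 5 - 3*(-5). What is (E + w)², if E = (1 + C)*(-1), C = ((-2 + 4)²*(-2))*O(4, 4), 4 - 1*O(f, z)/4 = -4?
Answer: 75625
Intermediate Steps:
w = 20 (w = 5 + 15 = 20)
O(f, z) = 32 (O(f, z) = 16 - 4*(-4) = 16 + 16 = 32)
C = -256 (C = ((-2 + 4)²*(-2))*32 = (2²*(-2))*32 = (4*(-2))*32 = -8*32 = -256)
E = 255 (E = (1 - 256)*(-1) = -255*(-1) = 255)
(E + w)² = (255 + 20)² = 275² = 75625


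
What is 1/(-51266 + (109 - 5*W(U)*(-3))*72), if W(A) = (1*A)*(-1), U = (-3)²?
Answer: -1/53138 ≈ -1.8819e-5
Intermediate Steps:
U = 9
W(A) = -A (W(A) = A*(-1) = -A)
1/(-51266 + (109 - 5*W(U)*(-3))*72) = 1/(-51266 + (109 - (-5)*9*(-3))*72) = 1/(-51266 + (109 - 5*(-9)*(-3))*72) = 1/(-51266 + (109 + 45*(-3))*72) = 1/(-51266 + (109 - 135)*72) = 1/(-51266 - 26*72) = 1/(-51266 - 1872) = 1/(-53138) = -1/53138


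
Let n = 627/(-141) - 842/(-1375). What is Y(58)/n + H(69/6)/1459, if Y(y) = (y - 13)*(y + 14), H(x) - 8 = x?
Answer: -610975765761/723083318 ≈ -844.96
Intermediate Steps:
H(x) = 8 + x
Y(y) = (-13 + y)*(14 + y)
n = -247801/64625 (n = 627*(-1/141) - 842*(-1/1375) = -209/47 + 842/1375 = -247801/64625 ≈ -3.8344)
Y(58)/n + H(69/6)/1459 = (-182 + 58 + 58²)/(-247801/64625) + (8 + 69/6)/1459 = (-182 + 58 + 3364)*(-64625/247801) + (8 + 69*(⅙))*(1/1459) = 3240*(-64625/247801) + (8 + 23/2)*(1/1459) = -209385000/247801 + (39/2)*(1/1459) = -209385000/247801 + 39/2918 = -610975765761/723083318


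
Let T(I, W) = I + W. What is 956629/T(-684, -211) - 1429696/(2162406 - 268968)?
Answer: -906298639211/847313505 ≈ -1069.6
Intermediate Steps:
956629/T(-684, -211) - 1429696/(2162406 - 268968) = 956629/(-684 - 211) - 1429696/(2162406 - 268968) = 956629/(-895) - 1429696/1893438 = 956629*(-1/895) - 1429696*1/1893438 = -956629/895 - 714848/946719 = -906298639211/847313505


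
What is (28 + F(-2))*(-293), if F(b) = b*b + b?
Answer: -8790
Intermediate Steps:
F(b) = b + b**2 (F(b) = b**2 + b = b + b**2)
(28 + F(-2))*(-293) = (28 - 2*(1 - 2))*(-293) = (28 - 2*(-1))*(-293) = (28 + 2)*(-293) = 30*(-293) = -8790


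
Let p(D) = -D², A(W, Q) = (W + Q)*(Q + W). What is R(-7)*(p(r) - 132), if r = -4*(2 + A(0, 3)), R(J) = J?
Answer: 14476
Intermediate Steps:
A(W, Q) = (Q + W)² (A(W, Q) = (Q + W)*(Q + W) = (Q + W)²)
r = -44 (r = -4*(2 + (3 + 0)²) = -4*(2 + 3²) = -4*(2 + 9) = -4*11 = -44)
R(-7)*(p(r) - 132) = -7*(-1*(-44)² - 132) = -7*(-1*1936 - 132) = -7*(-1936 - 132) = -7*(-2068) = 14476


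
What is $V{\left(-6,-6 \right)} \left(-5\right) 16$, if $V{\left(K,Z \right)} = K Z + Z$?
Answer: $-2400$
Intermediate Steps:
$V{\left(K,Z \right)} = Z + K Z$
$V{\left(-6,-6 \right)} \left(-5\right) 16 = - 6 \left(1 - 6\right) \left(-5\right) 16 = \left(-6\right) \left(-5\right) \left(-5\right) 16 = 30 \left(-5\right) 16 = \left(-150\right) 16 = -2400$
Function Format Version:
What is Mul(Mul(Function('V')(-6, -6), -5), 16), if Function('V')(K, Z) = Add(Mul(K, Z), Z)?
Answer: -2400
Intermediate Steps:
Function('V')(K, Z) = Add(Z, Mul(K, Z))
Mul(Mul(Function('V')(-6, -6), -5), 16) = Mul(Mul(Mul(-6, Add(1, -6)), -5), 16) = Mul(Mul(Mul(-6, -5), -5), 16) = Mul(Mul(30, -5), 16) = Mul(-150, 16) = -2400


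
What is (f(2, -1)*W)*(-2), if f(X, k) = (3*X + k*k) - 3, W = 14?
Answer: -112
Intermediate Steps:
f(X, k) = -3 + k² + 3*X (f(X, k) = (3*X + k²) - 3 = (k² + 3*X) - 3 = -3 + k² + 3*X)
(f(2, -1)*W)*(-2) = ((-3 + (-1)² + 3*2)*14)*(-2) = ((-3 + 1 + 6)*14)*(-2) = (4*14)*(-2) = 56*(-2) = -112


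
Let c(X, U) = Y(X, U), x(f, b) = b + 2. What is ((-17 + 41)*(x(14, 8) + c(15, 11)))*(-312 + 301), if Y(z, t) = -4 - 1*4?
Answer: -528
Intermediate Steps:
x(f, b) = 2 + b
Y(z, t) = -8 (Y(z, t) = -4 - 4 = -8)
c(X, U) = -8
((-17 + 41)*(x(14, 8) + c(15, 11)))*(-312 + 301) = ((-17 + 41)*((2 + 8) - 8))*(-312 + 301) = (24*(10 - 8))*(-11) = (24*2)*(-11) = 48*(-11) = -528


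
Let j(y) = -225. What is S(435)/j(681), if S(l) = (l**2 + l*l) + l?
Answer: -25259/15 ≈ -1683.9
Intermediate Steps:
S(l) = l + 2*l**2 (S(l) = (l**2 + l**2) + l = 2*l**2 + l = l + 2*l**2)
S(435)/j(681) = (435*(1 + 2*435))/(-225) = (435*(1 + 870))*(-1/225) = (435*871)*(-1/225) = 378885*(-1/225) = -25259/15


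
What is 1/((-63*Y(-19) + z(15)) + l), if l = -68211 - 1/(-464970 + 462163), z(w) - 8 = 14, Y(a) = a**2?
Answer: -2807/255246123 ≈ -1.0997e-5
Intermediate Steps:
z(w) = 22 (z(w) = 8 + 14 = 22)
l = -191468276/2807 (l = -68211 - 1/(-2807) = -68211 - 1*(-1/2807) = -68211 + 1/2807 = -191468276/2807 ≈ -68211.)
1/((-63*Y(-19) + z(15)) + l) = 1/((-63*(-19)**2 + 22) - 191468276/2807) = 1/((-63*361 + 22) - 191468276/2807) = 1/((-22743 + 22) - 191468276/2807) = 1/(-22721 - 191468276/2807) = 1/(-255246123/2807) = -2807/255246123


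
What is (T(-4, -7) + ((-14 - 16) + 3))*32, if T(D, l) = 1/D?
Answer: -872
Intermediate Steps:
(T(-4, -7) + ((-14 - 16) + 3))*32 = (1/(-4) + ((-14 - 16) + 3))*32 = (-1/4 + (-30 + 3))*32 = (-1/4 - 27)*32 = -109/4*32 = -872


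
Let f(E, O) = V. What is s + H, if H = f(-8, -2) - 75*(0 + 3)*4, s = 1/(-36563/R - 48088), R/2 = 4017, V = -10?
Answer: -351601763084/386375555 ≈ -910.00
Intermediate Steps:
f(E, O) = -10
R = 8034 (R = 2*4017 = 8034)
s = -8034/386375555 (s = 1/(-36563/8034 - 48088) = 1/(-386375555/8034) = -8034/386375555 ≈ -2.0793e-5)
H = -910 (H = -10 - 75*(0 + 3)*4 = -10 - 225*4 = -10 - 75*12 = -10 - 900 = -910)
s + H = -8034/386375555 - 910 = -351601763084/386375555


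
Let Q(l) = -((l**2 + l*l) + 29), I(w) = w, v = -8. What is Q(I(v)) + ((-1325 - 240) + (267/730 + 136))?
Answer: -1157513/730 ≈ -1585.6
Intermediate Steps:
Q(l) = -29 - 2*l**2 (Q(l) = -((l**2 + l**2) + 29) = -(2*l**2 + 29) = -(29 + 2*l**2) = -29 - 2*l**2)
Q(I(v)) + ((-1325 - 240) + (267/730 + 136)) = (-29 - 2*(-8)**2) + ((-1325 - 240) + (267/730 + 136)) = (-29 - 2*64) + (-1565 + (267*(1/730) + 136)) = (-29 - 128) + (-1565 + (267/730 + 136)) = -157 + (-1565 + 99547/730) = -157 - 1042903/730 = -1157513/730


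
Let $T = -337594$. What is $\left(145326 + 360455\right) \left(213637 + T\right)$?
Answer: $-62695095417$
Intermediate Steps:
$\left(145326 + 360455\right) \left(213637 + T\right) = \left(145326 + 360455\right) \left(213637 - 337594\right) = 505781 \left(-123957\right) = -62695095417$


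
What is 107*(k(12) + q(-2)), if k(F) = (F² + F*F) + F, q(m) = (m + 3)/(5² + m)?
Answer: 738407/23 ≈ 32105.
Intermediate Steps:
q(m) = (3 + m)/(25 + m)
k(F) = F + 2*F² (k(F) = (F² + F²) + F = 2*F² + F = F + 2*F²)
107*(k(12) + q(-2)) = 107*(12*(1 + 2*12) + (3 - 2)/(25 - 2)) = 107*(12*(1 + 24) + 1/23) = 107*(12*25 + (1/23)*1) = 107*(300 + 1/23) = 107*(6901/23) = 738407/23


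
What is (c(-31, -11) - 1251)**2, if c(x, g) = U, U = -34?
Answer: 1651225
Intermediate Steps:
c(x, g) = -34
(c(-31, -11) - 1251)**2 = (-34 - 1251)**2 = (-1285)**2 = 1651225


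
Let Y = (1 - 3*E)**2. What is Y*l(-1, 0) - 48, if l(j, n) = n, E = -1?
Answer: -48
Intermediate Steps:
Y = 16 (Y = (1 - 3*(-1))**2 = (1 + 3)**2 = 4**2 = 16)
Y*l(-1, 0) - 48 = 16*0 - 48 = 0 - 48 = -48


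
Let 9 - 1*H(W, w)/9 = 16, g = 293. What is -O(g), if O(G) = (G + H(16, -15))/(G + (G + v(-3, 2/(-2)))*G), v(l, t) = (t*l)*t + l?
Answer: -115/42192 ≈ -0.0027256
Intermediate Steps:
H(W, w) = -63 (H(W, w) = 81 - 9*16 = 81 - 144 = -63)
v(l, t) = l + l*t² (v(l, t) = (l*t)*t + l = l*t² + l = l + l*t²)
O(G) = (-63 + G)/(G + G*(-6 + G)) (O(G) = (G - 63)/(G + (G - 3*(1 + (2/(-2))²))*G) = (-63 + G)/(G + (G - 3*(1 + (2*(-½))²))*G) = (-63 + G)/(G + (G - 3*(1 + (-1)²))*G) = (-63 + G)/(G + (G - 3*(1 + 1))*G) = (-63 + G)/(G + (G - 3*2)*G) = (-63 + G)/(G + (G - 6)*G) = (-63 + G)/(G + (-6 + G)*G) = (-63 + G)/(G + G*(-6 + G)))
-O(g) = -(-63 + 293)/(293*(-5 + 293)) = -230/(293*288) = -1*115/42192 = -115/42192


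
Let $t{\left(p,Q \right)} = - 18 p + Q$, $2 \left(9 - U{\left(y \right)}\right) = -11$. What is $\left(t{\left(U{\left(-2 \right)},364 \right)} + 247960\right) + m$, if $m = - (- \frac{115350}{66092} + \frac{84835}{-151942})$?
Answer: $\frac{311388644198544}{1255268833} \approx 2.4807 \cdot 10^{5}$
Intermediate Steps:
$U{\left(y \right)} = \frac{29}{2}$ ($U{\left(y \right)} = 9 - - \frac{11}{2} = 9 + \frac{11}{2} = \frac{29}{2}$)
$t{\left(p,Q \right)} = Q - 18 p$
$m = \frac{2891678065}{1255268833}$ ($m = - (\left(-115350\right) \frac{1}{66092} + 84835 \left(- \frac{1}{151942}\right)) = - (- \frac{57675}{33046} - \frac{84835}{151942}) = \left(-1\right) \left(- \frac{2891678065}{1255268833}\right) = \frac{2891678065}{1255268833} \approx 2.3036$)
$\left(t{\left(U{\left(-2 \right)},364 \right)} + 247960\right) + m = \left(\left(364 - 261\right) + 247960\right) + \frac{2891678065}{1255268833} = \left(103 + 247960\right) + \frac{2891678065}{1255268833} = 248063 + \frac{2891678065}{1255268833} = \frac{311388644198544}{1255268833}$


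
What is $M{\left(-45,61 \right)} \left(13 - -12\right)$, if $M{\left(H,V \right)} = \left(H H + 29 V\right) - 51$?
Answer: $93575$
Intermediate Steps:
$M{\left(H,V \right)} = -51 + H^{2} + 29 V$ ($M{\left(H,V \right)} = \left(H^{2} + 29 V\right) - 51 = -51 + H^{2} + 29 V$)
$M{\left(-45,61 \right)} \left(13 - -12\right) = \left(-51 + \left(-45\right)^{2} + 29 \cdot 61\right) \left(13 - -12\right) = \left(-51 + 2025 + 1769\right) \left(13 + 12\right) = 3743 \cdot 25 = 93575$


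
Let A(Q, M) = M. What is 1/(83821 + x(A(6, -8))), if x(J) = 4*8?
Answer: 1/83853 ≈ 1.1926e-5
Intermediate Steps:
x(J) = 32
1/(83821 + x(A(6, -8))) = 1/(83821 + 32) = 1/83853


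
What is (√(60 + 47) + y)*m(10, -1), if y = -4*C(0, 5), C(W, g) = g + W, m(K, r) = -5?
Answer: 100 - 5*√107 ≈ 48.280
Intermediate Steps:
C(W, g) = W + g
y = -20 (y = -4*(0 + 5) = -4*5 = -20)
(√(60 + 47) + y)*m(10, -1) = (√(60 + 47) - 20)*(-5) = (√107 - 20)*(-5) = (-20 + √107)*(-5) = 100 - 5*√107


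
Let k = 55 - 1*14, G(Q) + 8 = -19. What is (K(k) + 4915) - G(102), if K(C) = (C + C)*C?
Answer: 8304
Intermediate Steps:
G(Q) = -27 (G(Q) = -8 - 19 = -27)
k = 41 (k = 55 - 14 = 41)
K(C) = 2*C² (K(C) = (2*C)*C = 2*C²)
(K(k) + 4915) - G(102) = (2*41² + 4915) - 1*(-27) = (2*1681 + 4915) + 27 = (3362 + 4915) + 27 = 8277 + 27 = 8304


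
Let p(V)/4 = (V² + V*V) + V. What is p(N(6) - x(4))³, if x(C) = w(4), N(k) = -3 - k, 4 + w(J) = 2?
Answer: 48228544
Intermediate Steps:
w(J) = -2 (w(J) = -4 + 2 = -2)
x(C) = -2
p(V) = 4*V + 8*V² (p(V) = 4*((V² + V*V) + V) = 4*((V² + V²) + V) = 4*(2*V² + V) = 4*(V + 2*V²) = 4*V + 8*V²)
p(N(6) - x(4))³ = (4*((-3 - 1*6) - 1*(-2))*(1 + 2*((-3 - 1*6) - 1*(-2))))³ = (4*((-3 - 6) + 2)*(1 + 2*((-3 - 6) + 2)))³ = (4*(-9 + 2)*(1 + 2*(-9 + 2)))³ = (4*(-7)*(1 + 2*(-7)))³ = (4*(-7)*(1 - 14))³ = (4*(-7)*(-13))³ = 364³ = 48228544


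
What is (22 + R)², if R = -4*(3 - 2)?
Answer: 324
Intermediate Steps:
R = -4 (R = -4*1 = -4)
(22 + R)² = (22 - 4)² = 18² = 324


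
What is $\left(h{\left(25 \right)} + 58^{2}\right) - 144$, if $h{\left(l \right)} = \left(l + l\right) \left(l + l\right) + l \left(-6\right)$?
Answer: $5570$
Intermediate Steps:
$h{\left(l \right)} = - 6 l + 4 l^{2}$ ($h{\left(l \right)} = 2 l 2 l - 6 l = 4 l^{2} - 6 l = - 6 l + 4 l^{2}$)
$\left(h{\left(25 \right)} + 58^{2}\right) - 144 = \left(2 \cdot 25 \left(-3 + 2 \cdot 25\right) + 58^{2}\right) - 144 = \left(2 \cdot 25 \left(-3 + 50\right) + 3364\right) - 144 = \left(2 \cdot 25 \cdot 47 + 3364\right) - 144 = \left(2350 + 3364\right) - 144 = 5714 - 144 = 5570$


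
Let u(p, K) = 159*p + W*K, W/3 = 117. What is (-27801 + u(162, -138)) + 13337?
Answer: -37144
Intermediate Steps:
W = 351 (W = 3*117 = 351)
u(p, K) = 159*p + 351*K
(-27801 + u(162, -138)) + 13337 = (-27801 + (159*162 + 351*(-138))) + 13337 = (-27801 + (25758 - 48438)) + 13337 = (-27801 - 22680) + 13337 = -50481 + 13337 = -37144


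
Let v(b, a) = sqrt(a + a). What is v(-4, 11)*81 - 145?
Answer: -145 + 81*sqrt(22) ≈ 234.92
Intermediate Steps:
v(b, a) = sqrt(2)*sqrt(a) (v(b, a) = sqrt(2*a) = sqrt(2)*sqrt(a))
v(-4, 11)*81 - 145 = (sqrt(2)*sqrt(11))*81 - 145 = sqrt(22)*81 - 145 = 81*sqrt(22) - 145 = -145 + 81*sqrt(22)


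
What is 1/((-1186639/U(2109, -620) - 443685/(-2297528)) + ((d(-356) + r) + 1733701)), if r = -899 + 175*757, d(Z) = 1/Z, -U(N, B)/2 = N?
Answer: 431248303128/804518945149046447 ≈ 5.3603e-7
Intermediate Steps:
U(N, B) = -2*N
r = 131576 (r = -899 + 132475 = 131576)
1/((-1186639/U(2109, -620) - 443685/(-2297528)) + ((d(-356) + r) + 1733701)) = 1/((-1186639/((-2*2109)) - 443685/(-2297528)) + ((1/(-356) + 131576) + 1733701)) = 1/((-1186639/(-4218) - 443685*(-1/2297528)) + ((-1/356 + 131576) + 1733701)) = 1/((-1186639*(-1/4218) + 443685/2297528) + (46841055/356 + 1733701)) = 1/((1186639/4218 + 443685/2297528) + 664038611/356) = 1/(1364103895861/4845486552 + 664038611/356) = 1/(804518945149046447/431248303128) = 431248303128/804518945149046447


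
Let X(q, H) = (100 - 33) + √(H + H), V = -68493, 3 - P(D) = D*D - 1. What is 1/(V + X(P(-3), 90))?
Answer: -34213/2341058648 - 3*√5/2341058648 ≈ -1.4617e-5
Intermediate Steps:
P(D) = 4 - D² (P(D) = 3 - (D*D - 1) = 3 - (D² - 1) = 3 - (-1 + D²) = 3 + (1 - D²) = 4 - D²)
X(q, H) = 67 + √2*√H (X(q, H) = 67 + √(2*H) = 67 + √2*√H)
1/(V + X(P(-3), 90)) = 1/(-68493 + (67 + √2*√90)) = 1/(-68493 + (67 + √2*(3*√10))) = 1/(-68493 + (67 + 6*√5)) = 1/(-68426 + 6*√5)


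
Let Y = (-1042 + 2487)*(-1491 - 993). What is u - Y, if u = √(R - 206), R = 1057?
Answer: 3589380 + √851 ≈ 3.5894e+6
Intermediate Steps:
u = √851 (u = √(1057 - 206) = √851 ≈ 29.172)
Y = -3589380 (Y = 1445*(-2484) = -3589380)
u - Y = √851 - 1*(-3589380) = √851 + 3589380 = 3589380 + √851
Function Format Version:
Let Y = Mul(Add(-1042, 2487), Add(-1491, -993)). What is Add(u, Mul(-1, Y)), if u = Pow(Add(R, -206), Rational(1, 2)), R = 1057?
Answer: Add(3589380, Pow(851, Rational(1, 2))) ≈ 3.5894e+6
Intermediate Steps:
u = Pow(851, Rational(1, 2)) (u = Pow(Add(1057, -206), Rational(1, 2)) = Pow(851, Rational(1, 2)) ≈ 29.172)
Y = -3589380 (Y = Mul(1445, -2484) = -3589380)
Add(u, Mul(-1, Y)) = Add(Pow(851, Rational(1, 2)), Mul(-1, -3589380)) = Add(Pow(851, Rational(1, 2)), 3589380) = Add(3589380, Pow(851, Rational(1, 2)))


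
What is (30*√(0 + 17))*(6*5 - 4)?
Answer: 780*√17 ≈ 3216.0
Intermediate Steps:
(30*√(0 + 17))*(6*5 - 4) = (30*√17)*(30 - 4) = (30*√17)*26 = 780*√17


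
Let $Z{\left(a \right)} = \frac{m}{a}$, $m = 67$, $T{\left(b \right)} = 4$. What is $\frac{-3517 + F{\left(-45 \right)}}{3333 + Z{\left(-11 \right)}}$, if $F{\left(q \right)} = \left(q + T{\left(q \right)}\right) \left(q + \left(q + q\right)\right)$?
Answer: $\frac{11099}{18298} \approx 0.60657$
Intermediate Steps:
$F{\left(q \right)} = 3 q \left(4 + q\right)$ ($F{\left(q \right)} = \left(q + 4\right) \left(q + \left(q + q\right)\right) = \left(4 + q\right) \left(q + 2 q\right) = \left(4 + q\right) 3 q = 3 q \left(4 + q\right)$)
$Z{\left(a \right)} = \frac{67}{a}$
$\frac{-3517 + F{\left(-45 \right)}}{3333 + Z{\left(-11 \right)}} = \frac{-3517 + 3 \left(-45\right) \left(4 - 45\right)}{3333 + \frac{67}{-11}} = \frac{-3517 + 3 \left(-45\right) \left(-41\right)}{3333 + 67 \left(- \frac{1}{11}\right)} = \frac{-3517 + 5535}{3333 - \frac{67}{11}} = \frac{2018}{\frac{36596}{11}} = 2018 \cdot \frac{11}{36596} = \frac{11099}{18298}$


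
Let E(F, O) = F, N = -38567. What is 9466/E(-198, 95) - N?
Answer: 3813400/99 ≈ 38519.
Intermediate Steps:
9466/E(-198, 95) - N = 9466/(-198) - 1*(-38567) = 9466*(-1/198) + 38567 = -4733/99 + 38567 = 3813400/99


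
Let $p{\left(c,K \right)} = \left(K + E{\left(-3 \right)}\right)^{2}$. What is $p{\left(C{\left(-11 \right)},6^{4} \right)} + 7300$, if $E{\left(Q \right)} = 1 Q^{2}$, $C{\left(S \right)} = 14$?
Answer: $1710325$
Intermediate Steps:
$E{\left(Q \right)} = Q^{2}$
$p{\left(c,K \right)} = \left(9 + K\right)^{2}$ ($p{\left(c,K \right)} = \left(K + \left(-3\right)^{2}\right)^{2} = \left(K + 9\right)^{2} = \left(9 + K\right)^{2}$)
$p{\left(C{\left(-11 \right)},6^{4} \right)} + 7300 = \left(9 + 6^{4}\right)^{2} + 7300 = \left(9 + 1296\right)^{2} + 7300 = 1305^{2} + 7300 = 1703025 + 7300 = 1710325$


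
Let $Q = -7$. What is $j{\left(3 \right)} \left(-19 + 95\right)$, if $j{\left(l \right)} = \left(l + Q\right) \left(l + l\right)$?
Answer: $-1824$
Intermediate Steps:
$j{\left(l \right)} = 2 l \left(-7 + l\right)$ ($j{\left(l \right)} = \left(l - 7\right) \left(l + l\right) = \left(-7 + l\right) 2 l = 2 l \left(-7 + l\right)$)
$j{\left(3 \right)} \left(-19 + 95\right) = 2 \cdot 3 \left(-7 + 3\right) \left(-19 + 95\right) = 2 \cdot 3 \left(-4\right) 76 = \left(-24\right) 76 = -1824$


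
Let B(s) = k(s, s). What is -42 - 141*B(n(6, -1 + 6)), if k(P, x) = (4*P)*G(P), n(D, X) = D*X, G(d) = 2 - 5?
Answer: 50718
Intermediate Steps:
G(d) = -3
k(P, x) = -12*P (k(P, x) = (4*P)*(-3) = -12*P)
B(s) = -12*s
-42 - 141*B(n(6, -1 + 6)) = -42 - (-1692)*6*(-1 + 6) = -42 - (-1692)*6*5 = -42 - (-1692)*30 = -42 - 141*(-360) = -42 + 50760 = 50718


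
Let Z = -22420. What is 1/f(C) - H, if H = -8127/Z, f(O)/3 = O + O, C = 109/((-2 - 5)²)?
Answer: -2108239/7331340 ≈ -0.28757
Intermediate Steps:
C = 109/49 (C = 109/((-7)²) = 109/49 ≈ 2.2245)
f(O) = 6*O (f(O) = 3*(O + O) = 3*(2*O) = 6*O)
H = 8127/22420 (H = -8127/(-22420) = -8127*(-1/22420) = 8127/22420 ≈ 0.36249)
1/f(C) - H = 1/(6*(109/49)) - 1*8127/22420 = 1/(654/49) - 8127/22420 = 49/654 - 8127/22420 = -2108239/7331340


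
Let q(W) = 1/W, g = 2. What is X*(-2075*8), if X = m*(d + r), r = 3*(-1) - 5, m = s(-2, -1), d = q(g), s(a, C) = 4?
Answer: 498000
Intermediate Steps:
d = ½ (d = 1/2 = ½ ≈ 0.50000)
m = 4
r = -8 (r = -3 - 5 = -8)
X = -30 (X = 4*(½ - 8) = 4*(-15/2) = -30)
X*(-2075*8) = -(-62250)*8 = -30*(-16600) = 498000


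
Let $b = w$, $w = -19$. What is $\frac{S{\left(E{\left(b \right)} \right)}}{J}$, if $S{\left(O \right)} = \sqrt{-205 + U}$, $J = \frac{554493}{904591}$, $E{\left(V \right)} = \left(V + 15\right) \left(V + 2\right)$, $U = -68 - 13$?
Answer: $\frac{904591 i \sqrt{286}}{554493} \approx 27.589 i$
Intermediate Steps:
$U = -81$
$b = -19$
$E{\left(V \right)} = \left(2 + V\right) \left(15 + V\right)$ ($E{\left(V \right)} = \left(15 + V\right) \left(2 + V\right) = \left(2 + V\right) \left(15 + V\right)$)
$J = \frac{554493}{904591}$ ($J = 554493 \cdot \frac{1}{904591} = \frac{554493}{904591} \approx 0.61298$)
$S{\left(O \right)} = i \sqrt{286}$ ($S{\left(O \right)} = \sqrt{-205 - 81} = \sqrt{-286} = i \sqrt{286}$)
$\frac{S{\left(E{\left(b \right)} \right)}}{J} = \frac{i \sqrt{286}}{\frac{554493}{904591}} = i \sqrt{286} \cdot \frac{904591}{554493} = \frac{904591 i \sqrt{286}}{554493}$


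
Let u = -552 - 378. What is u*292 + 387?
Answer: -271173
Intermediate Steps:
u = -930
u*292 + 387 = -930*292 + 387 = -271560 + 387 = -271173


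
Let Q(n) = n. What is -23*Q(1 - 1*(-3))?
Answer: -92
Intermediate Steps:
-23*Q(1 - 1*(-3)) = -23*(1 - 1*(-3)) = -23*(1 + 3) = -23*4 = -92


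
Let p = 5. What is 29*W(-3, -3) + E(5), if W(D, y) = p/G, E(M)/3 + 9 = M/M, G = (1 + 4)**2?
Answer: -91/5 ≈ -18.200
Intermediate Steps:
G = 25 (G = 5**2 = 25)
E(M) = -24 (E(M) = -27 + 3*(M/M) = -27 + 3*1 = -27 + 3 = -24)
W(D, y) = 1/5 (W(D, y) = 5/25 = 5*(1/25) = 1/5)
29*W(-3, -3) + E(5) = 29*(1/5) - 24 = 29/5 - 24 = -91/5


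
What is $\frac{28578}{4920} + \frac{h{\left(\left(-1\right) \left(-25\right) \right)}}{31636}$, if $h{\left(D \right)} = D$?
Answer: $\frac{9418923}{1621345} \approx 5.8093$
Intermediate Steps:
$\frac{28578}{4920} + \frac{h{\left(\left(-1\right) \left(-25\right) \right)}}{31636} = \frac{28578}{4920} + \frac{\left(-1\right) \left(-25\right)}{31636} = 28578 \cdot \frac{1}{4920} + 25 \cdot \frac{1}{31636} = \frac{4763}{820} + \frac{25}{31636} = \frac{9418923}{1621345}$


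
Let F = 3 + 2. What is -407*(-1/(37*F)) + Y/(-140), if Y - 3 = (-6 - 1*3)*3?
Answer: 83/35 ≈ 2.3714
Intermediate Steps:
Y = -24 (Y = 3 + (-6 - 1*3)*3 = 3 + (-6 - 3)*3 = 3 - 9*3 = 3 - 27 = -24)
F = 5
-407*(-1/(37*F)) + Y/(-140) = -407/(5*(-37)) - 24/(-140) = -407/(-185) - 24*(-1/140) = -407*(-1/185) + 6/35 = 11/5 + 6/35 = 83/35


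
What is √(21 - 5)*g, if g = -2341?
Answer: -9364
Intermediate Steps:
√(21 - 5)*g = √(21 - 5)*(-2341) = √16*(-2341) = 4*(-2341) = -9364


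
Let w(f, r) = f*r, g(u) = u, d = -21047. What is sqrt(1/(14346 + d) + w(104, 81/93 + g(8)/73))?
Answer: sqrt(23450591193191819)/15164363 ≈ 10.098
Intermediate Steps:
sqrt(1/(14346 + d) + w(104, 81/93 + g(8)/73)) = sqrt(1/(14346 - 21047) + 104*(81/93 + 8/73)) = sqrt(1/(-6701) + 104*(81*(1/93) + 8*(1/73))) = sqrt(-1/6701 + 104*(27/31 + 8/73)) = sqrt(-1/6701 + 104*(2219/2263)) = sqrt(-1/6701 + 230776/2263) = sqrt(1546427713/15164363) = sqrt(23450591193191819)/15164363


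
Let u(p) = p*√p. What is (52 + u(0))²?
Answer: 2704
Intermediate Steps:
u(p) = p^(3/2)
(52 + u(0))² = (52 + 0^(3/2))² = (52 + 0)² = 52² = 2704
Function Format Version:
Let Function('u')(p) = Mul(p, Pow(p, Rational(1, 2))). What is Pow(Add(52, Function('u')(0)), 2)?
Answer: 2704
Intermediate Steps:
Function('u')(p) = Pow(p, Rational(3, 2))
Pow(Add(52, Function('u')(0)), 2) = Pow(Add(52, Pow(0, Rational(3, 2))), 2) = Pow(Add(52, 0), 2) = Pow(52, 2) = 2704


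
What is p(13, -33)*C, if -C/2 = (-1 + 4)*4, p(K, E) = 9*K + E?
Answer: -2016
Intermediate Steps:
p(K, E) = E + 9*K
C = -24 (C = -2*(-1 + 4)*4 = -6*4 = -2*12 = -24)
p(13, -33)*C = (-33 + 9*13)*(-24) = (-33 + 117)*(-24) = 84*(-24) = -2016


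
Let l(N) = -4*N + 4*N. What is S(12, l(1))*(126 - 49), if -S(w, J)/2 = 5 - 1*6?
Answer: 154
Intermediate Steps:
l(N) = 0
S(w, J) = 2 (S(w, J) = -2*(5 - 1*6) = -2*(5 - 6) = -2*(-1) = 2)
S(12, l(1))*(126 - 49) = 2*(126 - 49) = 2*77 = 154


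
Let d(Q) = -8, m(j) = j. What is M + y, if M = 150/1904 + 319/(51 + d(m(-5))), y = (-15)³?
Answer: -137852087/40936 ≈ -3367.5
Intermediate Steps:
y = -3375
M = 306913/40936 (M = 150/1904 + 319/(51 - 8) = 150*(1/1904) + 319/43 = 75/952 + 319*(1/43) = 75/952 + 319/43 = 306913/40936 ≈ 7.4974)
M + y = 306913/40936 - 3375 = -137852087/40936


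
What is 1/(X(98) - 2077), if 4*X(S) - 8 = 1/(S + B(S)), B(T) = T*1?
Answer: -784/1626799 ≈ -0.00048193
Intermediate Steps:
B(T) = T
X(S) = 2 + 1/(8*S) (X(S) = 2 + 1/(4*(S + S)) = 2 + 1/(4*((2*S))) = 2 + (1/(2*S))/4 = 2 + 1/(8*S))
1/(X(98) - 2077) = 1/((2 + (⅛)/98) - 2077) = 1/((2 + (⅛)*(1/98)) - 2077) = 1/((2 + 1/784) - 2077) = 1/(1569/784 - 2077) = 1/(-1626799/784) = -784/1626799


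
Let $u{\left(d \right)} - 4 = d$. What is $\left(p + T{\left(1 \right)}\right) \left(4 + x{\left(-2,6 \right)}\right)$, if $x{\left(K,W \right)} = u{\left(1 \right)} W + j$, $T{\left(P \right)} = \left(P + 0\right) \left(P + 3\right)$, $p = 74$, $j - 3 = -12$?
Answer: $1950$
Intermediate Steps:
$j = -9$ ($j = 3 - 12 = -9$)
$u{\left(d \right)} = 4 + d$
$T{\left(P \right)} = P \left(3 + P\right)$
$x{\left(K,W \right)} = -9 + 5 W$ ($x{\left(K,W \right)} = \left(4 + 1\right) W - 9 = 5 W - 9 = -9 + 5 W$)
$\left(p + T{\left(1 \right)}\right) \left(4 + x{\left(-2,6 \right)}\right) = \left(74 + 1 \left(3 + 1\right)\right) \left(4 + \left(-9 + 5 \cdot 6\right)\right) = \left(74 + 1 \cdot 4\right) \left(4 + \left(-9 + 30\right)\right) = \left(74 + 4\right) \left(4 + 21\right) = 78 \cdot 25 = 1950$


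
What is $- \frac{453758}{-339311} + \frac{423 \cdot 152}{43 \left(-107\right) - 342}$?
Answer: $- \frac{19573414262}{1677214273} \approx -11.67$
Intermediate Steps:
$- \frac{453758}{-339311} + \frac{423 \cdot 152}{43 \left(-107\right) - 342} = \left(-453758\right) \left(- \frac{1}{339311}\right) + \frac{64296}{-4601 - 342} = \frac{453758}{339311} + \frac{64296}{-4943} = \frac{453758}{339311} + 64296 \left(- \frac{1}{4943}\right) = \frac{453758}{339311} - \frac{64296}{4943} = - \frac{19573414262}{1677214273}$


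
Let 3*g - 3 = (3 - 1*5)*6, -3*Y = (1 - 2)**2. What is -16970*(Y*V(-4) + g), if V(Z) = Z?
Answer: 84850/3 ≈ 28283.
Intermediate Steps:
Y = -1/3 (Y = -(1 - 2)**2/3 = -1/3*(-1)**2 = -1/3*1 = -1/3 ≈ -0.33333)
g = -3 (g = 1 + ((3 - 1*5)*6)/3 = 1 + ((3 - 5)*6)/3 = 1 + (-2*6)/3 = 1 + (1/3)*(-12) = 1 - 4 = -3)
-16970*(Y*V(-4) + g) = -16970*(-1/3*(-4) - 3) = -16970*(4/3 - 3) = -16970*(-5/3) = 84850/3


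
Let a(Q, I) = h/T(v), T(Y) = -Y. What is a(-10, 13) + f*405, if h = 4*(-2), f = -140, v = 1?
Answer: -56692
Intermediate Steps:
h = -8
a(Q, I) = 8 (a(Q, I) = -8/((-1*1)) = -8/(-1) = -8*(-1) = 8)
a(-10, 13) + f*405 = 8 - 140*405 = 8 - 56700 = -56692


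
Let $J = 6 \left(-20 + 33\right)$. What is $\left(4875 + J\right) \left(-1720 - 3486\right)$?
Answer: $-25785318$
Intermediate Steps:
$J = 78$ ($J = 6 \cdot 13 = 78$)
$\left(4875 + J\right) \left(-1720 - 3486\right) = \left(4875 + 78\right) \left(-1720 - 3486\right) = 4953 \left(-5206\right) = -25785318$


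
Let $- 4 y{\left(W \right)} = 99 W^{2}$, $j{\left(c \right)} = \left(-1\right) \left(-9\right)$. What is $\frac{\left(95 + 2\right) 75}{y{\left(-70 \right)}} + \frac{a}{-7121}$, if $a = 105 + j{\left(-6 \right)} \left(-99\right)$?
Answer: $\frac{580225}{11514657} \approx 0.05039$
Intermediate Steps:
$j{\left(c \right)} = 9$
$y{\left(W \right)} = - \frac{99 W^{2}}{4}$
$a = -786$ ($a = 105 + 9 \left(-99\right) = 105 - 891 = -786$)
$\frac{\left(95 + 2\right) 75}{y{\left(-70 \right)}} + \frac{a}{-7121} = \frac{\left(95 + 2\right) 75}{\left(- \frac{99}{4}\right) \left(-70\right)^{2}} - \frac{786}{-7121} = \frac{97 \cdot 75}{\left(- \frac{99}{4}\right) 4900} - - \frac{786}{7121} = \frac{7275}{-121275} + \frac{786}{7121} = 7275 \left(- \frac{1}{121275}\right) + \frac{786}{7121} = - \frac{97}{1617} + \frac{786}{7121} = \frac{580225}{11514657}$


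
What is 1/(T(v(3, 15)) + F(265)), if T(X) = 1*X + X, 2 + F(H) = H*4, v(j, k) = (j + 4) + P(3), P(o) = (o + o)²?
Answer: 1/1144 ≈ 0.00087413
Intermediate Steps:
P(o) = 4*o² (P(o) = (2*o)² = 4*o²)
v(j, k) = 40 + j (v(j, k) = (j + 4) + 4*3² = (4 + j) + 4*9 = (4 + j) + 36 = 40 + j)
F(H) = -2 + 4*H (F(H) = -2 + H*4 = -2 + 4*H)
T(X) = 2*X (T(X) = X + X = 2*X)
1/(T(v(3, 15)) + F(265)) = 1/(2*(40 + 3) + (-2 + 4*265)) = 1/(2*43 + (-2 + 1060)) = 1/(86 + 1058) = 1/1144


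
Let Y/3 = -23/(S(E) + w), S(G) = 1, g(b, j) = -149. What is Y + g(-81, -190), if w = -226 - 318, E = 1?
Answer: -26946/181 ≈ -148.87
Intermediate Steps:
w = -544
Y = 23/181 (Y = 3*(-23/(1 - 544)) = 3*(-23/(-543)) = 3*(-1/543*(-23)) = 3*(23/543) = 23/181 ≈ 0.12707)
Y + g(-81, -190) = 23/181 - 149 = -26946/181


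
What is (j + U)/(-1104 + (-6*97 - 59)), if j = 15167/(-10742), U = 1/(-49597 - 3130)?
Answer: 799721151/988356542330 ≈ 0.00080914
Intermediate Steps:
U = -1/52727 (U = 1/(-52727) = -1/52727 ≈ -1.8966e-5)
j = -15167/10742 (j = 15167*(-1/10742) = -15167/10742 ≈ -1.4119)
(j + U)/(-1104 + (-6*97 - 59)) = (-15167/10742 - 1/52727)/(-1104 + (-6*97 - 59)) = -799721151/(566393434*(-1104 + (-582 - 59))) = -799721151/(566393434*(-1104 - 641)) = -799721151/566393434/(-1745) = -799721151/566393434*(-1/1745) = 799721151/988356542330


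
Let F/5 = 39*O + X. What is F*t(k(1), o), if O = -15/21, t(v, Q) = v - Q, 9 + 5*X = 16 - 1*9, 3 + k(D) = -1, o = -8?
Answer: -3956/7 ≈ -565.14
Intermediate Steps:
k(D) = -4 (k(D) = -3 - 1 = -4)
X = -2/5 (X = -9/5 + (16 - 1*9)/5 = -9/5 + (16 - 9)/5 = -9/5 + (1/5)*7 = -9/5 + 7/5 = -2/5 ≈ -0.40000)
O = -5/7 (O = -15*1/21 = -5/7 ≈ -0.71429)
F = -989/7 (F = 5*(39*(-5/7) - 2/5) = 5*(-195/7 - 2/5) = 5*(-989/35) = -989/7 ≈ -141.29)
F*t(k(1), o) = -989*(-4 - 1*(-8))/7 = -989*(-4 + 8)/7 = -989/7*4 = -3956/7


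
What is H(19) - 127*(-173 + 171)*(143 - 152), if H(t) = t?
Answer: -2267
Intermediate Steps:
H(19) - 127*(-173 + 171)*(143 - 152) = 19 - 127*(-173 + 171)*(143 - 152) = 19 - (-254)*(-9) = 19 - 127*18 = 19 - 2286 = -2267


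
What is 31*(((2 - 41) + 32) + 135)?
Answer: 3968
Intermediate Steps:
31*(((2 - 41) + 32) + 135) = 31*((-39 + 32) + 135) = 31*(-7 + 135) = 31*128 = 3968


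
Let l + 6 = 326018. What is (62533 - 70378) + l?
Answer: 318167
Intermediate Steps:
l = 326012 (l = -6 + 326018 = 326012)
(62533 - 70378) + l = (62533 - 70378) + 326012 = -7845 + 326012 = 318167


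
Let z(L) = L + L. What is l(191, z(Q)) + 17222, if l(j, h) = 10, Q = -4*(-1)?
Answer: 17232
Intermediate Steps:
Q = 4
z(L) = 2*L
l(191, z(Q)) + 17222 = 10 + 17222 = 17232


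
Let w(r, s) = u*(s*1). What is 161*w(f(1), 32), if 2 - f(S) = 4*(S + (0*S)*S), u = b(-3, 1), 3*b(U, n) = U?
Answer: -5152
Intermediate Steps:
b(U, n) = U/3
u = -1 (u = (⅓)*(-3) = -1)
f(S) = 2 - 4*S (f(S) = 2 - 4*(S + (0*S)*S) = 2 - 4*(S + 0*S) = 2 - 4*(S + 0) = 2 - 4*S)
w(r, s) = -s
161*w(f(1), 32) = 161*(-1*32) = 161*(-32) = -5152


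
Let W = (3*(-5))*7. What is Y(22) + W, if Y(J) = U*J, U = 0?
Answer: -105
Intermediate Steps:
Y(J) = 0 (Y(J) = 0*J = 0)
W = -105 (W = -15*7 = -105)
Y(22) + W = 0 - 105 = -105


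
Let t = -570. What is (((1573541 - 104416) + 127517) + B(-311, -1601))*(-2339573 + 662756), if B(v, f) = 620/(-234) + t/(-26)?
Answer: -34805013966497/13 ≈ -2.6773e+12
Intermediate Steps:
B(v, f) = 2255/117 (B(v, f) = 620/(-234) - 570/(-26) = 620*(-1/234) - 570*(-1/26) = -310/117 + 285/13 = 2255/117)
(((1573541 - 104416) + 127517) + B(-311, -1601))*(-2339573 + 662756) = (((1573541 - 104416) + 127517) + 2255/117)*(-2339573 + 662756) = ((1469125 + 127517) + 2255/117)*(-1676817) = (1596642 + 2255/117)*(-1676817) = (186809369/117)*(-1676817) = -34805013966497/13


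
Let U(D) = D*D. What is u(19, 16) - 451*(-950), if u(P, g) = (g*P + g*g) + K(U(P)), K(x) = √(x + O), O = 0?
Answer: 429029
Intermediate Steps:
U(D) = D²
K(x) = √x (K(x) = √(x + 0) = √x)
u(P, g) = g² + √(P²) + P*g (u(P, g) = (g*P + g*g) + √(P²) = (P*g + g²) + √(P²) = (g² + P*g) + √(P²) = g² + √(P²) + P*g)
u(19, 16) - 451*(-950) = (16² + √(19²) + 19*16) - 451*(-950) = (256 + √361 + 304) + 428450 = (256 + 19 + 304) + 428450 = 579 + 428450 = 429029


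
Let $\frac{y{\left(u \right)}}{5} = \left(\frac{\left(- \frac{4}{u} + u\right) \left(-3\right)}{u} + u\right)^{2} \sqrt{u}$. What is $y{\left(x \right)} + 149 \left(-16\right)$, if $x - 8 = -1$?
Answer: $-2384 + \frac{216320 \sqrt{7}}{2401} \approx -2145.6$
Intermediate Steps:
$x = 7$ ($x = 8 - 1 = 7$)
$y{\left(u \right)} = 5 \sqrt{u} \left(u + \frac{- 3 u + \frac{12}{u}}{u}\right)^{2}$ ($y{\left(u \right)} = 5 \left(\frac{\left(- \frac{4}{u} + u\right) \left(-3\right)}{u} + u\right)^{2} \sqrt{u} = 5 \left(\frac{\left(u - \frac{4}{u}\right) \left(-3\right)}{u} + u\right)^{2} \sqrt{u} = 5 \left(\frac{- 3 u + \frac{12}{u}}{u} + u\right)^{2} \sqrt{u} = 5 \left(u + \frac{- 3 u + \frac{12}{u}}{u}\right)^{2} \sqrt{u} = 5 \sqrt{u} \left(u + \frac{- 3 u + \frac{12}{u}}{u}\right)^{2}$)
$y{\left(x \right)} + 149 \left(-16\right) = \frac{5 \left(12 + 7^{3} - 3 \cdot 7^{2}\right)^{2}}{343 \sqrt{7}} + 149 \left(-16\right) = 5 \frac{\sqrt{7}}{2401} \left(12 + 343 - 147\right)^{2} - 2384 = 5 \frac{\sqrt{7}}{2401} \cdot 208^{2} - 2384 = 5 \frac{\sqrt{7}}{2401} \cdot 43264 - 2384 = \frac{216320 \sqrt{7}}{2401} - 2384 = -2384 + \frac{216320 \sqrt{7}}{2401}$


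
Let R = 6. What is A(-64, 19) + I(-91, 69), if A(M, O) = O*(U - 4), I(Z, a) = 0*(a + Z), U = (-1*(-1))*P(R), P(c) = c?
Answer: 38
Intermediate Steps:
U = 6 (U = -1*(-1)*6 = 1*6 = 6)
I(Z, a) = 0 (I(Z, a) = 0*(Z + a) = 0)
A(M, O) = 2*O (A(M, O) = O*(6 - 4) = O*2 = 2*O)
A(-64, 19) + I(-91, 69) = 2*19 + 0 = 38 + 0 = 38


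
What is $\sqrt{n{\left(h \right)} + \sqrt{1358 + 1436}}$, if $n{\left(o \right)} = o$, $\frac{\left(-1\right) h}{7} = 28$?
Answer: $\sqrt{-196 + \sqrt{2794}} \approx 11.964 i$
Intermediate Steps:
$h = -196$ ($h = \left(-7\right) 28 = -196$)
$\sqrt{n{\left(h \right)} + \sqrt{1358 + 1436}} = \sqrt{-196 + \sqrt{1358 + 1436}} = \sqrt{-196 + \sqrt{2794}}$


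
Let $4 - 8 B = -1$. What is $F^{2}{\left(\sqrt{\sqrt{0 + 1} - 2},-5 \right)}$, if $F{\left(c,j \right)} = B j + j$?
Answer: $\frac{4225}{64} \approx 66.016$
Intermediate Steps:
$B = \frac{5}{8}$ ($B = \frac{1}{2} - - \frac{1}{8} = \frac{1}{2} + \frac{1}{8} = \frac{5}{8} \approx 0.625$)
$F{\left(c,j \right)} = \frac{13 j}{8}$ ($F{\left(c,j \right)} = \frac{5 j}{8} + j = \frac{13 j}{8}$)
$F^{2}{\left(\sqrt{\sqrt{0 + 1} - 2},-5 \right)} = \left(\frac{13}{8} \left(-5\right)\right)^{2} = \left(- \frac{65}{8}\right)^{2} = \frac{4225}{64}$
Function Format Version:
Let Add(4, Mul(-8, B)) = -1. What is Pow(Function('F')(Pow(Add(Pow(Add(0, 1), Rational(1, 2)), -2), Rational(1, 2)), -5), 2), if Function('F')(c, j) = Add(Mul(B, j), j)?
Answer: Rational(4225, 64) ≈ 66.016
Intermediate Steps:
B = Rational(5, 8) (B = Add(Rational(1, 2), Mul(Rational(-1, 8), -1)) = Add(Rational(1, 2), Rational(1, 8)) = Rational(5, 8) ≈ 0.62500)
Function('F')(c, j) = Mul(Rational(13, 8), j) (Function('F')(c, j) = Add(Mul(Rational(5, 8), j), j) = Mul(Rational(13, 8), j))
Pow(Function('F')(Pow(Add(Pow(Add(0, 1), Rational(1, 2)), -2), Rational(1, 2)), -5), 2) = Pow(Mul(Rational(13, 8), -5), 2) = Pow(Rational(-65, 8), 2) = Rational(4225, 64)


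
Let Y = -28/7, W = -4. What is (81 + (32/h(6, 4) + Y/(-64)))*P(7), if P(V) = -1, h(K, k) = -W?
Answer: -1425/16 ≈ -89.063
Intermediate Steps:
h(K, k) = 4 (h(K, k) = -1*(-4) = 4)
Y = -4 (Y = -28*⅐ = -4)
(81 + (32/h(6, 4) + Y/(-64)))*P(7) = (81 + (32/4 - 4/(-64)))*(-1) = (81 + (32*(¼) - 4*(-1/64)))*(-1) = (81 + (8 + 1/16))*(-1) = (81 + 129/16)*(-1) = (1425/16)*(-1) = -1425/16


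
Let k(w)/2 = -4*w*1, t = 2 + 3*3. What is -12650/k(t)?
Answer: 575/4 ≈ 143.75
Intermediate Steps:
t = 11 (t = 2 + 9 = 11)
k(w) = -8*w (k(w) = 2*(-4*w*1) = 2*(-4*w) = -8*w)
-12650/k(t) = -12650/((-8*11)) = -12650/(-88) = -12650*(-1/88) = 575/4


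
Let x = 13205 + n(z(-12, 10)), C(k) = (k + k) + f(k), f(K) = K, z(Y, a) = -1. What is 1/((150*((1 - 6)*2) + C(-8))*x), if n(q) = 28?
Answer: -1/20167092 ≈ -4.9586e-8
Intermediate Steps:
C(k) = 3*k (C(k) = (k + k) + k = 2*k + k = 3*k)
x = 13233 (x = 13205 + 28 = 13233)
1/((150*((1 - 6)*2) + C(-8))*x) = 1/((150*((1 - 6)*2) + 3*(-8))*13233) = (1/13233)/(150*(-5*2) - 24) = (1/13233)/(150*(-10) - 24) = (1/13233)/(-1500 - 24) = (1/13233)/(-1524) = -1/1524*1/13233 = -1/20167092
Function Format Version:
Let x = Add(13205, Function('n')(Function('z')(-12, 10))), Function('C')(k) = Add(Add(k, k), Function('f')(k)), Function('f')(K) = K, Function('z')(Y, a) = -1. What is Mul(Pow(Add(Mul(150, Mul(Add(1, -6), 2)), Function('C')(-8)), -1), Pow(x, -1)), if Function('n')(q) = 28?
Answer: Rational(-1, 20167092) ≈ -4.9586e-8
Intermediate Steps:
Function('C')(k) = Mul(3, k) (Function('C')(k) = Add(Add(k, k), k) = Add(Mul(2, k), k) = Mul(3, k))
x = 13233 (x = Add(13205, 28) = 13233)
Mul(Pow(Add(Mul(150, Mul(Add(1, -6), 2)), Function('C')(-8)), -1), Pow(x, -1)) = Mul(Pow(Add(Mul(150, Mul(Add(1, -6), 2)), Mul(3, -8)), -1), Pow(13233, -1)) = Mul(Pow(Add(Mul(150, Mul(-5, 2)), -24), -1), Rational(1, 13233)) = Mul(Pow(Add(Mul(150, -10), -24), -1), Rational(1, 13233)) = Mul(Pow(Add(-1500, -24), -1), Rational(1, 13233)) = Mul(Pow(-1524, -1), Rational(1, 13233)) = Mul(Rational(-1, 1524), Rational(1, 13233)) = Rational(-1, 20167092)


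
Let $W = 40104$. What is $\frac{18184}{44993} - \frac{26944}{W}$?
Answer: $- \frac{60380032}{225549909} \approx -0.2677$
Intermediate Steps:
$\frac{18184}{44993} - \frac{26944}{W} = \frac{18184}{44993} - \frac{26944}{40104} = 18184 \cdot \frac{1}{44993} - \frac{3368}{5013} = \frac{18184}{44993} - \frac{3368}{5013} = - \frac{60380032}{225549909}$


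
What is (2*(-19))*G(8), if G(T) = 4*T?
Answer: -1216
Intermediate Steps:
(2*(-19))*G(8) = (2*(-19))*(4*8) = -38*32 = -1216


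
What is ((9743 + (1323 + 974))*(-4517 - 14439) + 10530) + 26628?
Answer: -228193082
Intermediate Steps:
((9743 + (1323 + 974))*(-4517 - 14439) + 10530) + 26628 = ((9743 + 2297)*(-18956) + 10530) + 26628 = (12040*(-18956) + 10530) + 26628 = (-228230240 + 10530) + 26628 = -228219710 + 26628 = -228193082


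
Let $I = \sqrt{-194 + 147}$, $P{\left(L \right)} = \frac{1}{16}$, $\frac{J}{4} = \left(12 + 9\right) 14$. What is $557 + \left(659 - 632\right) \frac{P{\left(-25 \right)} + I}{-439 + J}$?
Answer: $\frac{6568171}{11792} + \frac{27 i \sqrt{47}}{737} \approx 557.0 + 0.25116 i$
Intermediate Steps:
$J = 1176$ ($J = 4 \left(12 + 9\right) 14 = 4 \cdot 21 \cdot 14 = 4 \cdot 294 = 1176$)
$P{\left(L \right)} = \frac{1}{16}$
$I = i \sqrt{47}$ ($I = \sqrt{-47} = i \sqrt{47} \approx 6.8557 i$)
$557 + \left(659 - 632\right) \frac{P{\left(-25 \right)} + I}{-439 + J} = 557 + \left(659 - 632\right) \frac{\frac{1}{16} + i \sqrt{47}}{-439 + 1176} = 557 + \left(659 - 632\right) \frac{\frac{1}{16} + i \sqrt{47}}{737} = 557 + 27 \left(\frac{1}{16} + i \sqrt{47}\right) \frac{1}{737} = 557 + 27 \left(\frac{1}{11792} + \frac{i \sqrt{47}}{737}\right) = 557 + \left(\frac{27}{11792} + \frac{27 i \sqrt{47}}{737}\right) = \frac{6568171}{11792} + \frac{27 i \sqrt{47}}{737}$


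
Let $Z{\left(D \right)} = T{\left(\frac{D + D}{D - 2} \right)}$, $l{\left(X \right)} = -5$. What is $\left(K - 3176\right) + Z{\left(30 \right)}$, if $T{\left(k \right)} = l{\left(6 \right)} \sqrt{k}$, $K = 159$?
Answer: $-3017 - \frac{5 \sqrt{105}}{7} \approx -3024.3$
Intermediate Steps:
$T{\left(k \right)} = - 5 \sqrt{k}$
$Z{\left(D \right)} = - 5 \sqrt{2} \sqrt{\frac{D}{-2 + D}}$ ($Z{\left(D \right)} = - 5 \sqrt{\frac{D + D}{D - 2}} = - 5 \sqrt{\frac{2 D}{-2 + D}} = - 5 \sqrt{2} \sqrt{\frac{D}{-2 + D}}$)
$\left(K - 3176\right) + Z{\left(30 \right)} = \left(159 - 3176\right) - 5 \sqrt{2} \sqrt{\frac{30}{-2 + 30}} = -3017 - 5 \sqrt{2} \sqrt{\frac{30}{28}} = -3017 - 5 \sqrt{2} \sqrt{30 \cdot \frac{1}{28}} = -3017 - 5 \sqrt{2} \sqrt{\frac{15}{14}} = -3017 - 5 \sqrt{2} \frac{\sqrt{210}}{14} = -3017 - \frac{5 \sqrt{105}}{7}$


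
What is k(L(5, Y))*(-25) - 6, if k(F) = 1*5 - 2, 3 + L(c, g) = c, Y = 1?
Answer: -81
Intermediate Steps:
L(c, g) = -3 + c
k(F) = 3 (k(F) = 5 - 2 = 3)
k(L(5, Y))*(-25) - 6 = 3*(-25) - 6 = -75 - 6 = -81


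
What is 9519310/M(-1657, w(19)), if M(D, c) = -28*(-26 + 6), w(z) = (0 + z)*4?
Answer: 951931/56 ≈ 16999.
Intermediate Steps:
w(z) = 4*z (w(z) = z*4 = 4*z)
M(D, c) = 560 (M(D, c) = -28*(-20) = 560)
9519310/M(-1657, w(19)) = 9519310/560 = 9519310*(1/560) = 951931/56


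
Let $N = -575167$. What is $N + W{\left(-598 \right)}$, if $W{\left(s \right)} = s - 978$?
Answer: $-576743$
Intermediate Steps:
$W{\left(s \right)} = -978 + s$
$N + W{\left(-598 \right)} = -575167 - 1576 = -576743$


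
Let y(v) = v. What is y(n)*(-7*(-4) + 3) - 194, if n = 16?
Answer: 302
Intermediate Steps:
y(n)*(-7*(-4) + 3) - 194 = 16*(-7*(-4) + 3) - 194 = 16*(28 + 3) - 194 = 16*31 - 194 = 496 - 194 = 302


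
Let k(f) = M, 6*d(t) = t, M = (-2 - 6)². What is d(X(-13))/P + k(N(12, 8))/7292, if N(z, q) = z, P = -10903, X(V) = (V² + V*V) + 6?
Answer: 209788/59628507 ≈ 0.0035182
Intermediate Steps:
M = 64 (M = (-8)² = 64)
X(V) = 6 + 2*V² (X(V) = (V² + V²) + 6 = 2*V² + 6 = 6 + 2*V²)
d(t) = t/6
k(f) = 64
d(X(-13))/P + k(N(12, 8))/7292 = ((6 + 2*(-13)²)/6)/(-10903) + 64/7292 = ((6 + 2*169)/6)*(-1/10903) + 64*(1/7292) = ((6 + 338)/6)*(-1/10903) + 16/1823 = ((⅙)*344)*(-1/10903) + 16/1823 = (172/3)*(-1/10903) + 16/1823 = -172/32709 + 16/1823 = 209788/59628507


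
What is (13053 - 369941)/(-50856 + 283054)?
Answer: -178444/116099 ≈ -1.5370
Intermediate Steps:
(13053 - 369941)/(-50856 + 283054) = -356888/232198 = -356888*1/232198 = -178444/116099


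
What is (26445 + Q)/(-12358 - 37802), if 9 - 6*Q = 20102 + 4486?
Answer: -14899/33440 ≈ -0.44554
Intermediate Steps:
Q = -8193/2 (Q = 3/2 - (20102 + 4486)/6 = 3/2 - 1/6*24588 = 3/2 - 4098 = -8193/2 ≈ -4096.5)
(26445 + Q)/(-12358 - 37802) = (26445 - 8193/2)/(-12358 - 37802) = (44697/2)/(-50160) = (44697/2)*(-1/50160) = -14899/33440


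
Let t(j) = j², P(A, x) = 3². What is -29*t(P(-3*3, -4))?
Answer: -2349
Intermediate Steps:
P(A, x) = 9
-29*t(P(-3*3, -4)) = -29*9² = -29*81 = -2349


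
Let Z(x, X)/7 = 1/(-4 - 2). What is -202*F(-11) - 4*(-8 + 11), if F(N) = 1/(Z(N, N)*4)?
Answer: 219/7 ≈ 31.286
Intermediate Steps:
Z(x, X) = -7/6 (Z(x, X) = 7/(-4 - 2) = 7/(-6) = 7*(-1/6) = -7/6)
F(N) = -3/14 (F(N) = 1/(-7/6*4) = 1/(-14/3) = -3/14)
-202*F(-11) - 4*(-8 + 11) = -202*(-3/14) - 4*(-8 + 11) = 303/7 - 4*3 = 303/7 - 12 = 219/7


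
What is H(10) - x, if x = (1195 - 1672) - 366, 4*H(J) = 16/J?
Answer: 4217/5 ≈ 843.40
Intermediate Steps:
H(J) = 4/J (H(J) = (16/J)/4 = 4/J)
x = -843 (x = -477 - 366 = -843)
H(10) - x = 4/10 - 1*(-843) = 4*(⅒) + 843 = ⅖ + 843 = 4217/5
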